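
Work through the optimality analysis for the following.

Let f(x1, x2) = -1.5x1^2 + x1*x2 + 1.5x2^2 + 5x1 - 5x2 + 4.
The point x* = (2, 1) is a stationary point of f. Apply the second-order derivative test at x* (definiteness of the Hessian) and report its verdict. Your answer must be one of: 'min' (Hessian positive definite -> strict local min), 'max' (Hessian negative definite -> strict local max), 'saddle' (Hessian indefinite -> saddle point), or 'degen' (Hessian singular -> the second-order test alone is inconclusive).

Compute the Hessian H = grad^2 f:
  H = [[-3, 1], [1, 3]]
Verify stationarity: grad f(x*) = H x* + g = (0, 0).
Eigenvalues of H: -3.1623, 3.1623.
Eigenvalues have mixed signs, so H is indefinite -> x* is a saddle point.

saddle


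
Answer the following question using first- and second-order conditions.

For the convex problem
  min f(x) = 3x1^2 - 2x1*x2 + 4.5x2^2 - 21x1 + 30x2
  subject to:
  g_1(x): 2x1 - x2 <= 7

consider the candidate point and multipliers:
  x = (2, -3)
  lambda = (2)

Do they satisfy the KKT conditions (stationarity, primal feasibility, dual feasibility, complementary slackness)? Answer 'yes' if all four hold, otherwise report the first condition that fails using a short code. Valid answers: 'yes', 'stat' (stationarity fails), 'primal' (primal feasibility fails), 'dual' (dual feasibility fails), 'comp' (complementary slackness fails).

Gradient of f: grad f(x) = Q x + c = (-3, -1)
Constraint values g_i(x) = a_i^T x - b_i:
  g_1((2, -3)) = 0
Stationarity residual: grad f(x) + sum_i lambda_i a_i = (1, -3)
  -> stationarity FAILS
Primal feasibility (all g_i <= 0): OK
Dual feasibility (all lambda_i >= 0): OK
Complementary slackness (lambda_i * g_i(x) = 0 for all i): OK

Verdict: the first failing condition is stationarity -> stat.

stat


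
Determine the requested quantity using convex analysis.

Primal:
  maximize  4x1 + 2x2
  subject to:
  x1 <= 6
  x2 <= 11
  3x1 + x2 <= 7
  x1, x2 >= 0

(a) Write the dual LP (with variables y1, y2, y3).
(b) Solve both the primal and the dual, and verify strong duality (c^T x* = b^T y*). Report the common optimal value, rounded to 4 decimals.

The standard primal-dual pair for 'max c^T x s.t. A x <= b, x >= 0' is:
  Dual:  min b^T y  s.t.  A^T y >= c,  y >= 0.

So the dual LP is:
  minimize  6y1 + 11y2 + 7y3
  subject to:
    y1 + 3y3 >= 4
    y2 + y3 >= 2
    y1, y2, y3 >= 0

Solving the primal: x* = (0, 7).
  primal value c^T x* = 14.
Solving the dual: y* = (0, 0, 2).
  dual value b^T y* = 14.
Strong duality: c^T x* = b^T y*. Confirmed.

14


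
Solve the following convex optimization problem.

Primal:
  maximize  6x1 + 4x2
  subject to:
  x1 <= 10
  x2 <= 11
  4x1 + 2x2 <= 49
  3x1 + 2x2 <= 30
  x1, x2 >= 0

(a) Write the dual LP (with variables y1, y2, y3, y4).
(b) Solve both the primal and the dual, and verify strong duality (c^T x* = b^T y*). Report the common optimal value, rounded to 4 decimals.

The standard primal-dual pair for 'max c^T x s.t. A x <= b, x >= 0' is:
  Dual:  min b^T y  s.t.  A^T y >= c,  y >= 0.

So the dual LP is:
  minimize  10y1 + 11y2 + 49y3 + 30y4
  subject to:
    y1 + 4y3 + 3y4 >= 6
    y2 + 2y3 + 2y4 >= 4
    y1, y2, y3, y4 >= 0

Solving the primal: x* = (10, 0).
  primal value c^T x* = 60.
Solving the dual: y* = (0, 0, 0, 2).
  dual value b^T y* = 60.
Strong duality: c^T x* = b^T y*. Confirmed.

60


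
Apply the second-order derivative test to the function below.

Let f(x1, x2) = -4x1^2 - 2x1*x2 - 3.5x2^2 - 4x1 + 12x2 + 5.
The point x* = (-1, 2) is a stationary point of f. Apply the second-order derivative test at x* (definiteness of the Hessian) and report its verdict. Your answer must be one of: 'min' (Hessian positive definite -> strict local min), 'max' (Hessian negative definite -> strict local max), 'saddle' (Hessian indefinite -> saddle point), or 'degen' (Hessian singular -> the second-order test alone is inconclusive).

Compute the Hessian H = grad^2 f:
  H = [[-8, -2], [-2, -7]]
Verify stationarity: grad f(x*) = H x* + g = (0, 0).
Eigenvalues of H: -9.5616, -5.4384.
Both eigenvalues < 0, so H is negative definite -> x* is a strict local max.

max


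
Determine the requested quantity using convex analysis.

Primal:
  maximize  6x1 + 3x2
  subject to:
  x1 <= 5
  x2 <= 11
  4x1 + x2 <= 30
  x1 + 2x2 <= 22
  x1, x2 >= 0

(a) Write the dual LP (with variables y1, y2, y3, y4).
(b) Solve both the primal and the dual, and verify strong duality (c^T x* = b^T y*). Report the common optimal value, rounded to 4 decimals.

The standard primal-dual pair for 'max c^T x s.t. A x <= b, x >= 0' is:
  Dual:  min b^T y  s.t.  A^T y >= c,  y >= 0.

So the dual LP is:
  minimize  5y1 + 11y2 + 30y3 + 22y4
  subject to:
    y1 + 4y3 + y4 >= 6
    y2 + y3 + 2y4 >= 3
    y1, y2, y3, y4 >= 0

Solving the primal: x* = (5, 8.5).
  primal value c^T x* = 55.5.
Solving the dual: y* = (4.5, 0, 0, 1.5).
  dual value b^T y* = 55.5.
Strong duality: c^T x* = b^T y*. Confirmed.

55.5


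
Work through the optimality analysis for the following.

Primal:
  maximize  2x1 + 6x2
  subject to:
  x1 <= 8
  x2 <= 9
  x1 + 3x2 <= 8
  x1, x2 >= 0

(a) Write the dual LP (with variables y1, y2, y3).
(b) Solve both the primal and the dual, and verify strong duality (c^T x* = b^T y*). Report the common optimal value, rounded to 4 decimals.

The standard primal-dual pair for 'max c^T x s.t. A x <= b, x >= 0' is:
  Dual:  min b^T y  s.t.  A^T y >= c,  y >= 0.

So the dual LP is:
  minimize  8y1 + 9y2 + 8y3
  subject to:
    y1 + y3 >= 2
    y2 + 3y3 >= 6
    y1, y2, y3 >= 0

Solving the primal: x* = (0, 2.6667).
  primal value c^T x* = 16.
Solving the dual: y* = (0, 0, 2).
  dual value b^T y* = 16.
Strong duality: c^T x* = b^T y*. Confirmed.

16


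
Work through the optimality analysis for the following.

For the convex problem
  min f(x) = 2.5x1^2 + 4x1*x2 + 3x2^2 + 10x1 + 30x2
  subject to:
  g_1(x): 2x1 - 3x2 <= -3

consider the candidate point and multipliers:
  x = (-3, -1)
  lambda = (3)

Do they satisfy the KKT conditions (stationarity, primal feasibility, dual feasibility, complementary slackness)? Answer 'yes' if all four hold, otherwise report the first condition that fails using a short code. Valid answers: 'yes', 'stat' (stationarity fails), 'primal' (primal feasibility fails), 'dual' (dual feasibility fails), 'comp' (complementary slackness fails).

Gradient of f: grad f(x) = Q x + c = (-9, 12)
Constraint values g_i(x) = a_i^T x - b_i:
  g_1((-3, -1)) = 0
Stationarity residual: grad f(x) + sum_i lambda_i a_i = (-3, 3)
  -> stationarity FAILS
Primal feasibility (all g_i <= 0): OK
Dual feasibility (all lambda_i >= 0): OK
Complementary slackness (lambda_i * g_i(x) = 0 for all i): OK

Verdict: the first failing condition is stationarity -> stat.

stat


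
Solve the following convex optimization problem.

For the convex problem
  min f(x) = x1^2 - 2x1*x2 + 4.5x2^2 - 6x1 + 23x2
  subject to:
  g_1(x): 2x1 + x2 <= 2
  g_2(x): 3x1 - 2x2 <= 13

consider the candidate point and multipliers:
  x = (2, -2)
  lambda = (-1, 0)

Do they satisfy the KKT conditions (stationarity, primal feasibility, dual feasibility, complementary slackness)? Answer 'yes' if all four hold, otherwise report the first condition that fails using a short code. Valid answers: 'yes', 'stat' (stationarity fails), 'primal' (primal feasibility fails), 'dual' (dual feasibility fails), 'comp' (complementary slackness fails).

Gradient of f: grad f(x) = Q x + c = (2, 1)
Constraint values g_i(x) = a_i^T x - b_i:
  g_1((2, -2)) = 0
  g_2((2, -2)) = -3
Stationarity residual: grad f(x) + sum_i lambda_i a_i = (0, 0)
  -> stationarity OK
Primal feasibility (all g_i <= 0): OK
Dual feasibility (all lambda_i >= 0): FAILS
Complementary slackness (lambda_i * g_i(x) = 0 for all i): OK

Verdict: the first failing condition is dual_feasibility -> dual.

dual


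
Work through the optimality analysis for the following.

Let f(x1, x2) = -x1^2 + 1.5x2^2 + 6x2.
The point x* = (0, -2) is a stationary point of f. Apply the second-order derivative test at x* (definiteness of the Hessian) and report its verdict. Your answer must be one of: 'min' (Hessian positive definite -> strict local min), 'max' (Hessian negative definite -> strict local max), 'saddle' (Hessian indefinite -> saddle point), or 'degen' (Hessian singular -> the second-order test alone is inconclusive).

Compute the Hessian H = grad^2 f:
  H = [[-2, 0], [0, 3]]
Verify stationarity: grad f(x*) = H x* + g = (0, 0).
Eigenvalues of H: -2, 3.
Eigenvalues have mixed signs, so H is indefinite -> x* is a saddle point.

saddle


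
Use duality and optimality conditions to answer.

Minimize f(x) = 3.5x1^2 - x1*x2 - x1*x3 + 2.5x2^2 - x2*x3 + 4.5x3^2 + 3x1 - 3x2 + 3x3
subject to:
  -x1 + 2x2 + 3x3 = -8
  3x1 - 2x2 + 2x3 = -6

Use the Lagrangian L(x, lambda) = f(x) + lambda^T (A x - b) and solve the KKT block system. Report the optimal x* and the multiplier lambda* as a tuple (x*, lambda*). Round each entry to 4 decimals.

Form the Lagrangian:
  L(x, lambda) = (1/2) x^T Q x + c^T x + lambda^T (A x - b)
Stationarity (grad_x L = 0): Q x + c + A^T lambda = 0.
Primal feasibility: A x = b.

This gives the KKT block system:
  [ Q   A^T ] [ x     ]   [-c ]
  [ A    0  ] [ lambda ] = [ b ]

Solving the linear system:
  x*      = (-1.1052, -1.0157, -2.3579)
  lambda* = (4.1432, 1.8354)
  f(x*)   = 18.4077

x* = (-1.1052, -1.0157, -2.3579), lambda* = (4.1432, 1.8354)


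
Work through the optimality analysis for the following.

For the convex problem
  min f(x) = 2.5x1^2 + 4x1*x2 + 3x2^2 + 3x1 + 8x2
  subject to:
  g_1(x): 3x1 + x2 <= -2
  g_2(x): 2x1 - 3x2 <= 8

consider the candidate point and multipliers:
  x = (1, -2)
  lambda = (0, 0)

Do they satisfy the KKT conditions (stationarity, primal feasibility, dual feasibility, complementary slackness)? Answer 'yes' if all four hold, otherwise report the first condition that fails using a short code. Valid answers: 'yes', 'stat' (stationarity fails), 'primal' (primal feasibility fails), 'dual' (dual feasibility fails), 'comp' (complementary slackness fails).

Gradient of f: grad f(x) = Q x + c = (0, 0)
Constraint values g_i(x) = a_i^T x - b_i:
  g_1((1, -2)) = 3
  g_2((1, -2)) = 0
Stationarity residual: grad f(x) + sum_i lambda_i a_i = (0, 0)
  -> stationarity OK
Primal feasibility (all g_i <= 0): FAILS
Dual feasibility (all lambda_i >= 0): OK
Complementary slackness (lambda_i * g_i(x) = 0 for all i): OK

Verdict: the first failing condition is primal_feasibility -> primal.

primal


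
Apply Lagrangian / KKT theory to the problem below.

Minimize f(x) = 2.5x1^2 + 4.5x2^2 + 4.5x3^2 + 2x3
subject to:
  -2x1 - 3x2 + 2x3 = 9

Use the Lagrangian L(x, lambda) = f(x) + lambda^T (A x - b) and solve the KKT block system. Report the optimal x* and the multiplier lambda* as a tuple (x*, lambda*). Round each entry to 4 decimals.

Form the Lagrangian:
  L(x, lambda) = (1/2) x^T Q x + c^T x + lambda^T (A x - b)
Stationarity (grad_x L = 0): Q x + c + A^T lambda = 0.
Primal feasibility: A x = b.

This gives the KKT block system:
  [ Q   A^T ] [ x     ]   [-c ]
  [ A    0  ] [ lambda ] = [ b ]

Solving the linear system:
  x*      = (-1.6832, -1.4026, 0.7129)
  lambda* = (-4.2079)
  f(x*)   = 19.6485

x* = (-1.6832, -1.4026, 0.7129), lambda* = (-4.2079)


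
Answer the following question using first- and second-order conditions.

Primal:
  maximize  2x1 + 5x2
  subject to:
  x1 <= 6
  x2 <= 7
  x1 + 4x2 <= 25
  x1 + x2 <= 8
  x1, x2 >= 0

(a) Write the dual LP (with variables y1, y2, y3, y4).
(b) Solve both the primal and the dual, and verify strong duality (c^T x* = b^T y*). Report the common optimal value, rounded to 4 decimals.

The standard primal-dual pair for 'max c^T x s.t. A x <= b, x >= 0' is:
  Dual:  min b^T y  s.t.  A^T y >= c,  y >= 0.

So the dual LP is:
  minimize  6y1 + 7y2 + 25y3 + 8y4
  subject to:
    y1 + y3 + y4 >= 2
    y2 + 4y3 + y4 >= 5
    y1, y2, y3, y4 >= 0

Solving the primal: x* = (2.3333, 5.6667).
  primal value c^T x* = 33.
Solving the dual: y* = (0, 0, 1, 1).
  dual value b^T y* = 33.
Strong duality: c^T x* = b^T y*. Confirmed.

33


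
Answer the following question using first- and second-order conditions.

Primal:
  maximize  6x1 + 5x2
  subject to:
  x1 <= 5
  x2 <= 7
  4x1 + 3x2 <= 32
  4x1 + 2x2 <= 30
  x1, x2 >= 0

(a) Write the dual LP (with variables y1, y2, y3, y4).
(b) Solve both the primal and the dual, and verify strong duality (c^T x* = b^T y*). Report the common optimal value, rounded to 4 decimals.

The standard primal-dual pair for 'max c^T x s.t. A x <= b, x >= 0' is:
  Dual:  min b^T y  s.t.  A^T y >= c,  y >= 0.

So the dual LP is:
  minimize  5y1 + 7y2 + 32y3 + 30y4
  subject to:
    y1 + 4y3 + 4y4 >= 6
    y2 + 3y3 + 2y4 >= 5
    y1, y2, y3, y4 >= 0

Solving the primal: x* = (2.75, 7).
  primal value c^T x* = 51.5.
Solving the dual: y* = (0, 0.5, 1.5, 0).
  dual value b^T y* = 51.5.
Strong duality: c^T x* = b^T y*. Confirmed.

51.5


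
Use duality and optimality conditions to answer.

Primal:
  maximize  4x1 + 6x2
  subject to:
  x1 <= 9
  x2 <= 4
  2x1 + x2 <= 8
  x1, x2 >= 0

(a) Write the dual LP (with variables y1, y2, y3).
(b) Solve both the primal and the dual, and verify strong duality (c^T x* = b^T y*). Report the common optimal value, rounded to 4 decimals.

The standard primal-dual pair for 'max c^T x s.t. A x <= b, x >= 0' is:
  Dual:  min b^T y  s.t.  A^T y >= c,  y >= 0.

So the dual LP is:
  minimize  9y1 + 4y2 + 8y3
  subject to:
    y1 + 2y3 >= 4
    y2 + y3 >= 6
    y1, y2, y3 >= 0

Solving the primal: x* = (2, 4).
  primal value c^T x* = 32.
Solving the dual: y* = (0, 4, 2).
  dual value b^T y* = 32.
Strong duality: c^T x* = b^T y*. Confirmed.

32


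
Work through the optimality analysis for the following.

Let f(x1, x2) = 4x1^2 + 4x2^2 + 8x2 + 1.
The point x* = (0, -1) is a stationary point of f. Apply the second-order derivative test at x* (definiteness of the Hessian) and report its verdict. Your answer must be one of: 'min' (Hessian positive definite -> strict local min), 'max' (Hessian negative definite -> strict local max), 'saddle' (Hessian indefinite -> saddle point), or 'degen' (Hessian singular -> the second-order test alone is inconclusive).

Compute the Hessian H = grad^2 f:
  H = [[8, 0], [0, 8]]
Verify stationarity: grad f(x*) = H x* + g = (0, 0).
Eigenvalues of H: 8, 8.
Both eigenvalues > 0, so H is positive definite -> x* is a strict local min.

min


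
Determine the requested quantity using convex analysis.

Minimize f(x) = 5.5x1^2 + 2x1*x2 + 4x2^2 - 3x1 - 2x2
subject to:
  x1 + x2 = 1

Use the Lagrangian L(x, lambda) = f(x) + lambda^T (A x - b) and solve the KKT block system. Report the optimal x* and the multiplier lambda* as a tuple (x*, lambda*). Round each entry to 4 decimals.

Form the Lagrangian:
  L(x, lambda) = (1/2) x^T Q x + c^T x + lambda^T (A x - b)
Stationarity (grad_x L = 0): Q x + c + A^T lambda = 0.
Primal feasibility: A x = b.

This gives the KKT block system:
  [ Q   A^T ] [ x     ]   [-c ]
  [ A    0  ] [ lambda ] = [ b ]

Solving the linear system:
  x*      = (0.4667, 0.5333)
  lambda* = (-3.2)
  f(x*)   = 0.3667

x* = (0.4667, 0.5333), lambda* = (-3.2)


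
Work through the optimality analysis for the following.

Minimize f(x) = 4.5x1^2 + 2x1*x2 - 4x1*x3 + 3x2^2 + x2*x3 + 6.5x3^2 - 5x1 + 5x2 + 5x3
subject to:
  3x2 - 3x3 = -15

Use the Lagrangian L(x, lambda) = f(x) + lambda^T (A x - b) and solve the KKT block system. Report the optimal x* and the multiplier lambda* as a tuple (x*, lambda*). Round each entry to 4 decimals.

Form the Lagrangian:
  L(x, lambda) = (1/2) x^T Q x + c^T x + lambda^T (A x - b)
Stationarity (grad_x L = 0): Q x + c + A^T lambda = 0.
Primal feasibility: A x = b.

This gives the KKT block system:
  [ Q   A^T ] [ x     ]   [-c ]
  [ A    0  ] [ lambda ] = [ b ]

Solving the linear system:
  x*      = (1.973, -3.6216, 1.3784)
  lambda* = (3.8018)
  f(x*)   = 17.973

x* = (1.973, -3.6216, 1.3784), lambda* = (3.8018)


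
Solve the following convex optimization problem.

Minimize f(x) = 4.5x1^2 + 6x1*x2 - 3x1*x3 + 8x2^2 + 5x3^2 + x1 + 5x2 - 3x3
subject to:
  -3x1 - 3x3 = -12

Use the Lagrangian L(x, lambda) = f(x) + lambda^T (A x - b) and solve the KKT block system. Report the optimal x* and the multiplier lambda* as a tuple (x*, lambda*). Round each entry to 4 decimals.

Form the Lagrangian:
  L(x, lambda) = (1/2) x^T Q x + c^T x + lambda^T (A x - b)
Stationarity (grad_x L = 0): Q x + c + A^T lambda = 0.
Primal feasibility: A x = b.

This gives the KKT block system:
  [ Q   A^T ] [ x     ]   [-c ]
  [ A    0  ] [ lambda ] = [ b ]

Solving the linear system:
  x*      = (2.1923, -1.1346, 1.8077)
  lambda* = (2.8333)
  f(x*)   = 12.5481

x* = (2.1923, -1.1346, 1.8077), lambda* = (2.8333)


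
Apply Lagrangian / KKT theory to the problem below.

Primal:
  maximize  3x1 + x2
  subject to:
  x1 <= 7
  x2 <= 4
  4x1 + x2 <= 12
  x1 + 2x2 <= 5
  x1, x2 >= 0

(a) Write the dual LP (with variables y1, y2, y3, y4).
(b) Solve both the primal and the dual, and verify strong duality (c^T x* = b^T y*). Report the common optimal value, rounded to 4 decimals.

The standard primal-dual pair for 'max c^T x s.t. A x <= b, x >= 0' is:
  Dual:  min b^T y  s.t.  A^T y >= c,  y >= 0.

So the dual LP is:
  minimize  7y1 + 4y2 + 12y3 + 5y4
  subject to:
    y1 + 4y3 + y4 >= 3
    y2 + y3 + 2y4 >= 1
    y1, y2, y3, y4 >= 0

Solving the primal: x* = (2.7143, 1.1429).
  primal value c^T x* = 9.2857.
Solving the dual: y* = (0, 0, 0.7143, 0.1429).
  dual value b^T y* = 9.2857.
Strong duality: c^T x* = b^T y*. Confirmed.

9.2857


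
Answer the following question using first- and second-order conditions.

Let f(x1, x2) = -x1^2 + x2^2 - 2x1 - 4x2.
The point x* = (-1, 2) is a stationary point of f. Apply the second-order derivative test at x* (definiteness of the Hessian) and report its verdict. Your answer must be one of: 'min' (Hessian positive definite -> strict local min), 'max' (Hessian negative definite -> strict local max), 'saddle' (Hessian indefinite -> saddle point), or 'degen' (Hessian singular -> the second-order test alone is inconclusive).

Compute the Hessian H = grad^2 f:
  H = [[-2, 0], [0, 2]]
Verify stationarity: grad f(x*) = H x* + g = (0, 0).
Eigenvalues of H: -2, 2.
Eigenvalues have mixed signs, so H is indefinite -> x* is a saddle point.

saddle


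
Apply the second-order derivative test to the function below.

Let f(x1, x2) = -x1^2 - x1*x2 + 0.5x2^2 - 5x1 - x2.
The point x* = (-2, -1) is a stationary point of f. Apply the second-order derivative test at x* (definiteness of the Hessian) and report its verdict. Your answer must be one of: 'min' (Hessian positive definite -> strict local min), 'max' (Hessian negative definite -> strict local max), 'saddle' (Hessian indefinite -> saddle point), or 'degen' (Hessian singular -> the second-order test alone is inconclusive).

Compute the Hessian H = grad^2 f:
  H = [[-2, -1], [-1, 1]]
Verify stationarity: grad f(x*) = H x* + g = (0, 0).
Eigenvalues of H: -2.3028, 1.3028.
Eigenvalues have mixed signs, so H is indefinite -> x* is a saddle point.

saddle


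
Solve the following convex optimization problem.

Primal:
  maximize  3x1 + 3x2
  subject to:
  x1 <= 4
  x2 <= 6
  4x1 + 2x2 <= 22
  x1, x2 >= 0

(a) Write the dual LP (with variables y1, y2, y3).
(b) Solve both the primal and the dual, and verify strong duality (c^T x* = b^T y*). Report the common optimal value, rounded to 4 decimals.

The standard primal-dual pair for 'max c^T x s.t. A x <= b, x >= 0' is:
  Dual:  min b^T y  s.t.  A^T y >= c,  y >= 0.

So the dual LP is:
  minimize  4y1 + 6y2 + 22y3
  subject to:
    y1 + 4y3 >= 3
    y2 + 2y3 >= 3
    y1, y2, y3 >= 0

Solving the primal: x* = (2.5, 6).
  primal value c^T x* = 25.5.
Solving the dual: y* = (0, 1.5, 0.75).
  dual value b^T y* = 25.5.
Strong duality: c^T x* = b^T y*. Confirmed.

25.5


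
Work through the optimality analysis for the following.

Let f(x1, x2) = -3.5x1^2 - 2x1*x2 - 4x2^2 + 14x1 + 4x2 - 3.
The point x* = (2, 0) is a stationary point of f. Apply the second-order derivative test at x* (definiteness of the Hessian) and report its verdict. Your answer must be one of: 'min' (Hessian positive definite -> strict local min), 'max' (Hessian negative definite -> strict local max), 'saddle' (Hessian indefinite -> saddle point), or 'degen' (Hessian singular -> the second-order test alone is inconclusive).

Compute the Hessian H = grad^2 f:
  H = [[-7, -2], [-2, -8]]
Verify stationarity: grad f(x*) = H x* + g = (0, 0).
Eigenvalues of H: -9.5616, -5.4384.
Both eigenvalues < 0, so H is negative definite -> x* is a strict local max.

max


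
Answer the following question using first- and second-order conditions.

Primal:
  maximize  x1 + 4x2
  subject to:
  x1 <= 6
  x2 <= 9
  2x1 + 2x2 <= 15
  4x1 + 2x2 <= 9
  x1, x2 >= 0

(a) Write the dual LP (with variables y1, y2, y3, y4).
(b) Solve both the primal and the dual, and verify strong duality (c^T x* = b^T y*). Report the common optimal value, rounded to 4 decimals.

The standard primal-dual pair for 'max c^T x s.t. A x <= b, x >= 0' is:
  Dual:  min b^T y  s.t.  A^T y >= c,  y >= 0.

So the dual LP is:
  minimize  6y1 + 9y2 + 15y3 + 9y4
  subject to:
    y1 + 2y3 + 4y4 >= 1
    y2 + 2y3 + 2y4 >= 4
    y1, y2, y3, y4 >= 0

Solving the primal: x* = (0, 4.5).
  primal value c^T x* = 18.
Solving the dual: y* = (0, 0, 0, 2).
  dual value b^T y* = 18.
Strong duality: c^T x* = b^T y*. Confirmed.

18


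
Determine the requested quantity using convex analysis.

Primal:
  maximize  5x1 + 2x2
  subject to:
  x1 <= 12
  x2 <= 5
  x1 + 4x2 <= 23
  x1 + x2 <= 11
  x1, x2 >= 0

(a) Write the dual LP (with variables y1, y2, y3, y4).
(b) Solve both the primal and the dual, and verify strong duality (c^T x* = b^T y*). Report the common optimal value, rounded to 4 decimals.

The standard primal-dual pair for 'max c^T x s.t. A x <= b, x >= 0' is:
  Dual:  min b^T y  s.t.  A^T y >= c,  y >= 0.

So the dual LP is:
  minimize  12y1 + 5y2 + 23y3 + 11y4
  subject to:
    y1 + y3 + y4 >= 5
    y2 + 4y3 + y4 >= 2
    y1, y2, y3, y4 >= 0

Solving the primal: x* = (11, 0).
  primal value c^T x* = 55.
Solving the dual: y* = (0, 0, 0, 5).
  dual value b^T y* = 55.
Strong duality: c^T x* = b^T y*. Confirmed.

55


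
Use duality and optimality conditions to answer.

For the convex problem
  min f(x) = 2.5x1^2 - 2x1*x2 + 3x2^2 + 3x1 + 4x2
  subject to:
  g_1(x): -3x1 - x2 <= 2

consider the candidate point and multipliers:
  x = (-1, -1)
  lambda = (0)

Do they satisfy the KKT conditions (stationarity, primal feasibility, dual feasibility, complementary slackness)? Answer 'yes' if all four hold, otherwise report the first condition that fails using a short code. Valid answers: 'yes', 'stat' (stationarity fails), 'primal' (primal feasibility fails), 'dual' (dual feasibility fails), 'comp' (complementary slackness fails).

Gradient of f: grad f(x) = Q x + c = (0, 0)
Constraint values g_i(x) = a_i^T x - b_i:
  g_1((-1, -1)) = 2
Stationarity residual: grad f(x) + sum_i lambda_i a_i = (0, 0)
  -> stationarity OK
Primal feasibility (all g_i <= 0): FAILS
Dual feasibility (all lambda_i >= 0): OK
Complementary slackness (lambda_i * g_i(x) = 0 for all i): OK

Verdict: the first failing condition is primal_feasibility -> primal.

primal


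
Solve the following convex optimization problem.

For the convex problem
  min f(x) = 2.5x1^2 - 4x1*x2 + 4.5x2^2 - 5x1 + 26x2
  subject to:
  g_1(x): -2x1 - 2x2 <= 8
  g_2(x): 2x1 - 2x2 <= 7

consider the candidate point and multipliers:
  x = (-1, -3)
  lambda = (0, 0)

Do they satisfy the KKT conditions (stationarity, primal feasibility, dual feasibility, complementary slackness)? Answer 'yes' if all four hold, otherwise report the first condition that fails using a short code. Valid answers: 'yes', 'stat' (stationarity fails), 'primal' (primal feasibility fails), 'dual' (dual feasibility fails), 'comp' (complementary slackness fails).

Gradient of f: grad f(x) = Q x + c = (2, 3)
Constraint values g_i(x) = a_i^T x - b_i:
  g_1((-1, -3)) = 0
  g_2((-1, -3)) = -3
Stationarity residual: grad f(x) + sum_i lambda_i a_i = (2, 3)
  -> stationarity FAILS
Primal feasibility (all g_i <= 0): OK
Dual feasibility (all lambda_i >= 0): OK
Complementary slackness (lambda_i * g_i(x) = 0 for all i): OK

Verdict: the first failing condition is stationarity -> stat.

stat


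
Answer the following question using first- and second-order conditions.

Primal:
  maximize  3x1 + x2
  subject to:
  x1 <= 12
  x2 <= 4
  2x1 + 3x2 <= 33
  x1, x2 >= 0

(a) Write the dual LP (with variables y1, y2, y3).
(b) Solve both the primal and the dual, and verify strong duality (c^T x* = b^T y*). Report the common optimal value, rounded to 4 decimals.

The standard primal-dual pair for 'max c^T x s.t. A x <= b, x >= 0' is:
  Dual:  min b^T y  s.t.  A^T y >= c,  y >= 0.

So the dual LP is:
  minimize  12y1 + 4y2 + 33y3
  subject to:
    y1 + 2y3 >= 3
    y2 + 3y3 >= 1
    y1, y2, y3 >= 0

Solving the primal: x* = (12, 3).
  primal value c^T x* = 39.
Solving the dual: y* = (2.3333, 0, 0.3333).
  dual value b^T y* = 39.
Strong duality: c^T x* = b^T y*. Confirmed.

39


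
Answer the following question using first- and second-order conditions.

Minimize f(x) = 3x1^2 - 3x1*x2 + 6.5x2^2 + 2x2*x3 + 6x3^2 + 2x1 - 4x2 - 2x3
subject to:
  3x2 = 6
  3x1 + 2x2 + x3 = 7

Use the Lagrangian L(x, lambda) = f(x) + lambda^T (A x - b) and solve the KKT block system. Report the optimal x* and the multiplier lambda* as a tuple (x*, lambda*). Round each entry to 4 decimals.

Form the Lagrangian:
  L(x, lambda) = (1/2) x^T Q x + c^T x + lambda^T (A x - b)
Stationarity (grad_x L = 0): Q x + c + A^T lambda = 0.
Primal feasibility: A x = b.

This gives the KKT block system:
  [ Q   A^T ] [ x     ]   [-c ]
  [ A    0  ] [ lambda ] = [ b ]

Solving the linear system:
  x*      = (1.0351, 2, -0.1053)
  lambda* = (-5.7368, -0.7368)
  f(x*)   = 16.9298

x* = (1.0351, 2, -0.1053), lambda* = (-5.7368, -0.7368)


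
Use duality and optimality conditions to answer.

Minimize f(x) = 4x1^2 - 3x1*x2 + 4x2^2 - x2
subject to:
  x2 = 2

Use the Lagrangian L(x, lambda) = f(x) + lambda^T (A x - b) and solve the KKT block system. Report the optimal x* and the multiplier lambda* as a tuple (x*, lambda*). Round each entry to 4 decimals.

Form the Lagrangian:
  L(x, lambda) = (1/2) x^T Q x + c^T x + lambda^T (A x - b)
Stationarity (grad_x L = 0): Q x + c + A^T lambda = 0.
Primal feasibility: A x = b.

This gives the KKT block system:
  [ Q   A^T ] [ x     ]   [-c ]
  [ A    0  ] [ lambda ] = [ b ]

Solving the linear system:
  x*      = (0.75, 2)
  lambda* = (-12.75)
  f(x*)   = 11.75

x* = (0.75, 2), lambda* = (-12.75)


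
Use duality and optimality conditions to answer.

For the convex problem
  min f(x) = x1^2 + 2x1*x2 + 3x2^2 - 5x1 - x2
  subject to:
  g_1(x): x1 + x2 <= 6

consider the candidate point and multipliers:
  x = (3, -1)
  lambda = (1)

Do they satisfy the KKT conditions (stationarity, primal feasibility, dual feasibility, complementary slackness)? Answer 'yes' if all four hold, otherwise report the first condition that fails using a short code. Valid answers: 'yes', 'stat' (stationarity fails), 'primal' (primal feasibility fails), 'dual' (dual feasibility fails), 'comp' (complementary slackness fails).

Gradient of f: grad f(x) = Q x + c = (-1, -1)
Constraint values g_i(x) = a_i^T x - b_i:
  g_1((3, -1)) = -4
Stationarity residual: grad f(x) + sum_i lambda_i a_i = (0, 0)
  -> stationarity OK
Primal feasibility (all g_i <= 0): OK
Dual feasibility (all lambda_i >= 0): OK
Complementary slackness (lambda_i * g_i(x) = 0 for all i): FAILS

Verdict: the first failing condition is complementary_slackness -> comp.

comp


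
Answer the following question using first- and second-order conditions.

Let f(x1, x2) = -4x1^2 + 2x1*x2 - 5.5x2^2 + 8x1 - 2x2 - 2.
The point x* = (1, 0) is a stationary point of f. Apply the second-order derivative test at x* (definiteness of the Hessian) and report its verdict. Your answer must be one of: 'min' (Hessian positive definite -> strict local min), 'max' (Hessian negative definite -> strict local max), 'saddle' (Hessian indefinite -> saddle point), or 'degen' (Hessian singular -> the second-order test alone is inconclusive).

Compute the Hessian H = grad^2 f:
  H = [[-8, 2], [2, -11]]
Verify stationarity: grad f(x*) = H x* + g = (0, 0).
Eigenvalues of H: -12, -7.
Both eigenvalues < 0, so H is negative definite -> x* is a strict local max.

max


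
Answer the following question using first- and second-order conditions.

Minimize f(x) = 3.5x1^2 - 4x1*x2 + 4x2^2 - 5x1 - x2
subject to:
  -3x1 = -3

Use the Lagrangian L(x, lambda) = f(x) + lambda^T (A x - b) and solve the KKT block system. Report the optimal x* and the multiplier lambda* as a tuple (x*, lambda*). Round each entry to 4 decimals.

Form the Lagrangian:
  L(x, lambda) = (1/2) x^T Q x + c^T x + lambda^T (A x - b)
Stationarity (grad_x L = 0): Q x + c + A^T lambda = 0.
Primal feasibility: A x = b.

This gives the KKT block system:
  [ Q   A^T ] [ x     ]   [-c ]
  [ A    0  ] [ lambda ] = [ b ]

Solving the linear system:
  x*      = (1, 0.625)
  lambda* = (-0.1667)
  f(x*)   = -3.0625

x* = (1, 0.625), lambda* = (-0.1667)


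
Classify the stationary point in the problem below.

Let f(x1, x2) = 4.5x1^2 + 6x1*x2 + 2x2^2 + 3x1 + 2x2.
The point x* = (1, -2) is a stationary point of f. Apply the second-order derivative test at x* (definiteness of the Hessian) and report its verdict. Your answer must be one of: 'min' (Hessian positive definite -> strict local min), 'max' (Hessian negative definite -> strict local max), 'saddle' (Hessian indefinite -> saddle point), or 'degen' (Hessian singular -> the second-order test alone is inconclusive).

Compute the Hessian H = grad^2 f:
  H = [[9, 6], [6, 4]]
Verify stationarity: grad f(x*) = H x* + g = (0, 0).
Eigenvalues of H: 0, 13.
H has a zero eigenvalue (singular; positive semidefinite but not definite), so H is neither positive definite, negative definite, nor indefinite. The second-order test alone is inconclusive -> degen.
(Indeed, f is constant along the null direction of H through x*, so x* is not a strict local extremum.)

degen


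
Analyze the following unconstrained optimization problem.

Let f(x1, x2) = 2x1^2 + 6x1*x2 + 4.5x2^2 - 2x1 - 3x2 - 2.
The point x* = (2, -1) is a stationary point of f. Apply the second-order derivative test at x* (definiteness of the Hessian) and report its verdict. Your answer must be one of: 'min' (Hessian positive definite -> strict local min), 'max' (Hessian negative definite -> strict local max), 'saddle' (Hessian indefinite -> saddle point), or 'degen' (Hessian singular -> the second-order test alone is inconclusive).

Compute the Hessian H = grad^2 f:
  H = [[4, 6], [6, 9]]
Verify stationarity: grad f(x*) = H x* + g = (0, 0).
Eigenvalues of H: 0, 13.
H has a zero eigenvalue (singular; positive semidefinite but not definite), so H is neither positive definite, negative definite, nor indefinite. The second-order test alone is inconclusive -> degen.
(Indeed, f is constant along the null direction of H through x*, so x* is not a strict local extremum.)

degen


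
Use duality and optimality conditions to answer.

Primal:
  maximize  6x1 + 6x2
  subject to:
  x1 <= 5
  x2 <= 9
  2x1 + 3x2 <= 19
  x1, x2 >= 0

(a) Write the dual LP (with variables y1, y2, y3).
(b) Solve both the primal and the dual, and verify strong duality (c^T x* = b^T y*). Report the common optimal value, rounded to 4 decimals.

The standard primal-dual pair for 'max c^T x s.t. A x <= b, x >= 0' is:
  Dual:  min b^T y  s.t.  A^T y >= c,  y >= 0.

So the dual LP is:
  minimize  5y1 + 9y2 + 19y3
  subject to:
    y1 + 2y3 >= 6
    y2 + 3y3 >= 6
    y1, y2, y3 >= 0

Solving the primal: x* = (5, 3).
  primal value c^T x* = 48.
Solving the dual: y* = (2, 0, 2).
  dual value b^T y* = 48.
Strong duality: c^T x* = b^T y*. Confirmed.

48


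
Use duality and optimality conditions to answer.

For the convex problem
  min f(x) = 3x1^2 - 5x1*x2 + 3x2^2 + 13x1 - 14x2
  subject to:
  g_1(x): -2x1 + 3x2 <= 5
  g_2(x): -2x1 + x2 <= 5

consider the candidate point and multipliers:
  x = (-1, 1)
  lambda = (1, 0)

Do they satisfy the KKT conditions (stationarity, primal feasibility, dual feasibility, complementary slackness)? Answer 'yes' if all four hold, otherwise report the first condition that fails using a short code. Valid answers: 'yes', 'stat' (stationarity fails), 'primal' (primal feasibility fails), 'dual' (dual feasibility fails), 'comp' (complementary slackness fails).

Gradient of f: grad f(x) = Q x + c = (2, -3)
Constraint values g_i(x) = a_i^T x - b_i:
  g_1((-1, 1)) = 0
  g_2((-1, 1)) = -2
Stationarity residual: grad f(x) + sum_i lambda_i a_i = (0, 0)
  -> stationarity OK
Primal feasibility (all g_i <= 0): OK
Dual feasibility (all lambda_i >= 0): OK
Complementary slackness (lambda_i * g_i(x) = 0 for all i): OK

Verdict: yes, KKT holds.

yes


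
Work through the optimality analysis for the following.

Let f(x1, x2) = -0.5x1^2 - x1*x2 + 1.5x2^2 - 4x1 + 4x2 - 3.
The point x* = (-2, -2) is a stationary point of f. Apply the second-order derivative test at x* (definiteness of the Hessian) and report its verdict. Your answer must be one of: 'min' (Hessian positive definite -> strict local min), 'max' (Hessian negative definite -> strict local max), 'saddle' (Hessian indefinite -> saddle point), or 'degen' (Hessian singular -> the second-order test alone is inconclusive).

Compute the Hessian H = grad^2 f:
  H = [[-1, -1], [-1, 3]]
Verify stationarity: grad f(x*) = H x* + g = (0, 0).
Eigenvalues of H: -1.2361, 3.2361.
Eigenvalues have mixed signs, so H is indefinite -> x* is a saddle point.

saddle


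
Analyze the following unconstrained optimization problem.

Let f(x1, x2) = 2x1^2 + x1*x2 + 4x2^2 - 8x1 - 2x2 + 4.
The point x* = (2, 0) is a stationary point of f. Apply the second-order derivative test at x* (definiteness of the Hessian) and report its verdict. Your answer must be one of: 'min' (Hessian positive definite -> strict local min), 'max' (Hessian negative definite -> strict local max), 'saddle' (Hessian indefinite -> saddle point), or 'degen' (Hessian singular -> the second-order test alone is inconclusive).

Compute the Hessian H = grad^2 f:
  H = [[4, 1], [1, 8]]
Verify stationarity: grad f(x*) = H x* + g = (0, 0).
Eigenvalues of H: 3.7639, 8.2361.
Both eigenvalues > 0, so H is positive definite -> x* is a strict local min.

min


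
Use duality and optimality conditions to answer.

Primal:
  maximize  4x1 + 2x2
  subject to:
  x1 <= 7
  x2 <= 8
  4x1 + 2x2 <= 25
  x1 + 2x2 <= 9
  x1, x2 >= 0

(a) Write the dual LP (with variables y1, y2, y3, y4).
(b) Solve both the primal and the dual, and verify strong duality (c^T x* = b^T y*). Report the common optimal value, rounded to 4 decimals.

The standard primal-dual pair for 'max c^T x s.t. A x <= b, x >= 0' is:
  Dual:  min b^T y  s.t.  A^T y >= c,  y >= 0.

So the dual LP is:
  minimize  7y1 + 8y2 + 25y3 + 9y4
  subject to:
    y1 + 4y3 + y4 >= 4
    y2 + 2y3 + 2y4 >= 2
    y1, y2, y3, y4 >= 0

Solving the primal: x* = (5.3333, 1.8333).
  primal value c^T x* = 25.
Solving the dual: y* = (0, 0, 1, 0).
  dual value b^T y* = 25.
Strong duality: c^T x* = b^T y*. Confirmed.

25


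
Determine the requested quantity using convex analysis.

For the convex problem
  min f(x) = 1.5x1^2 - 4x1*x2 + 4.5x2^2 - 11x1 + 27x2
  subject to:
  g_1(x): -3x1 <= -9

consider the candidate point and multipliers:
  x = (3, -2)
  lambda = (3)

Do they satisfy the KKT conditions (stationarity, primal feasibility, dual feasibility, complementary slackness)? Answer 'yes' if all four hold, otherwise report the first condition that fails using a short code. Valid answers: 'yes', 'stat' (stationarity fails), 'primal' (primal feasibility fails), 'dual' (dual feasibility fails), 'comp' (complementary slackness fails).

Gradient of f: grad f(x) = Q x + c = (6, -3)
Constraint values g_i(x) = a_i^T x - b_i:
  g_1((3, -2)) = 0
Stationarity residual: grad f(x) + sum_i lambda_i a_i = (-3, -3)
  -> stationarity FAILS
Primal feasibility (all g_i <= 0): OK
Dual feasibility (all lambda_i >= 0): OK
Complementary slackness (lambda_i * g_i(x) = 0 for all i): OK

Verdict: the first failing condition is stationarity -> stat.

stat


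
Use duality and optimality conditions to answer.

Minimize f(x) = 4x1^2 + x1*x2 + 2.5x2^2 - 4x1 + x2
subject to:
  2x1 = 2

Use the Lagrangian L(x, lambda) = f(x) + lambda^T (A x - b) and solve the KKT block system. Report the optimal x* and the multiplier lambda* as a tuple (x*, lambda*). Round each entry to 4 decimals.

Form the Lagrangian:
  L(x, lambda) = (1/2) x^T Q x + c^T x + lambda^T (A x - b)
Stationarity (grad_x L = 0): Q x + c + A^T lambda = 0.
Primal feasibility: A x = b.

This gives the KKT block system:
  [ Q   A^T ] [ x     ]   [-c ]
  [ A    0  ] [ lambda ] = [ b ]

Solving the linear system:
  x*      = (1, -0.4)
  lambda* = (-1.8)
  f(x*)   = -0.4

x* = (1, -0.4), lambda* = (-1.8)


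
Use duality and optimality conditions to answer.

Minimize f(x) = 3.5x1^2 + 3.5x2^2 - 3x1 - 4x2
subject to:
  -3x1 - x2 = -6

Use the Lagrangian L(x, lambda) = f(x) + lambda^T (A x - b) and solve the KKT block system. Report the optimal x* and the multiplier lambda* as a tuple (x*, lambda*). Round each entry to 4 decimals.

Form the Lagrangian:
  L(x, lambda) = (1/2) x^T Q x + c^T x + lambda^T (A x - b)
Stationarity (grad_x L = 0): Q x + c + A^T lambda = 0.
Primal feasibility: A x = b.

This gives the KKT block system:
  [ Q   A^T ] [ x     ]   [-c ]
  [ A    0  ] [ lambda ] = [ b ]

Solving the linear system:
  x*      = (1.6714, 0.9857)
  lambda* = (2.9)
  f(x*)   = 4.2214

x* = (1.6714, 0.9857), lambda* = (2.9)


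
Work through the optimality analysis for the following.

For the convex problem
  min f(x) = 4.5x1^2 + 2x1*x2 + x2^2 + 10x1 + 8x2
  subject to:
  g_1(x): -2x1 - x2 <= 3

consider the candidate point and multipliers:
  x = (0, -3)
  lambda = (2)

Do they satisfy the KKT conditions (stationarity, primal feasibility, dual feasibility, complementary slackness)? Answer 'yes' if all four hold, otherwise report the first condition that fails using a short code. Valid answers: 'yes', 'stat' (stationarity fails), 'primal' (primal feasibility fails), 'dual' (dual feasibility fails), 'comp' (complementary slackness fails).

Gradient of f: grad f(x) = Q x + c = (4, 2)
Constraint values g_i(x) = a_i^T x - b_i:
  g_1((0, -3)) = 0
Stationarity residual: grad f(x) + sum_i lambda_i a_i = (0, 0)
  -> stationarity OK
Primal feasibility (all g_i <= 0): OK
Dual feasibility (all lambda_i >= 0): OK
Complementary slackness (lambda_i * g_i(x) = 0 for all i): OK

Verdict: yes, KKT holds.

yes


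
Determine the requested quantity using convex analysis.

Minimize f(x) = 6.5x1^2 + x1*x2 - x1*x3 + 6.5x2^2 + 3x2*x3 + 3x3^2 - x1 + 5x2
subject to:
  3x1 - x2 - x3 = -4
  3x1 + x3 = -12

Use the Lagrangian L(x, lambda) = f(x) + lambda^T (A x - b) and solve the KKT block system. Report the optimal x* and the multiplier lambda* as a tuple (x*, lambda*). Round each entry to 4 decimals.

Form the Lagrangian:
  L(x, lambda) = (1/2) x^T Q x + c^T x + lambda^T (A x - b)
Stationarity (grad_x L = 0): Q x + c + A^T lambda = 0.
Primal feasibility: A x = b.

This gives the KKT block system:
  [ Q   A^T ] [ x     ]   [-c ]
  [ A    0  ] [ lambda ] = [ b ]

Solving the linear system:
  x*      = (-2.609, 0.3461, -4.173)
  lambda* = (-5.6292, 15.7618)
  f(x*)   = 85.482

x* = (-2.609, 0.3461, -4.173), lambda* = (-5.6292, 15.7618)


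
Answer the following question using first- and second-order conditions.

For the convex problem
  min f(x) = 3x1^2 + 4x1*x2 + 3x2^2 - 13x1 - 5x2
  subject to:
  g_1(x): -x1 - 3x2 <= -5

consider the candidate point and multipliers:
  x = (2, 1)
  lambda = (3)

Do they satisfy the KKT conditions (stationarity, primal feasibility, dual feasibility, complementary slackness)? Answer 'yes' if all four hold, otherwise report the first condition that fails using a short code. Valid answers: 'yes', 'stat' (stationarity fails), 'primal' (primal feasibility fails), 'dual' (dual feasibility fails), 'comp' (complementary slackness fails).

Gradient of f: grad f(x) = Q x + c = (3, 9)
Constraint values g_i(x) = a_i^T x - b_i:
  g_1((2, 1)) = 0
Stationarity residual: grad f(x) + sum_i lambda_i a_i = (0, 0)
  -> stationarity OK
Primal feasibility (all g_i <= 0): OK
Dual feasibility (all lambda_i >= 0): OK
Complementary slackness (lambda_i * g_i(x) = 0 for all i): OK

Verdict: yes, KKT holds.

yes
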